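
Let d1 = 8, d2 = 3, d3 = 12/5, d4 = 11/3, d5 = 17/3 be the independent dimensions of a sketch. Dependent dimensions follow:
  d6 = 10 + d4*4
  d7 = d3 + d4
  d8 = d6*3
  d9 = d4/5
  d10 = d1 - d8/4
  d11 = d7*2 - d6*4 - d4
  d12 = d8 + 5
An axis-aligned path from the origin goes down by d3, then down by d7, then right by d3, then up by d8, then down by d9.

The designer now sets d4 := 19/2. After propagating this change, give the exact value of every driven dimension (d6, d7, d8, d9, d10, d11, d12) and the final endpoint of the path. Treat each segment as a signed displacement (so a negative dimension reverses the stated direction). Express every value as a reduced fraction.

Apply edit: d4 := 19/2
  d6 = 10 + d4*4 = 48
  d7 = d3 + d4 = 119/10
  d8 = d6*3 = 144
  d9 = d4/5 = 19/10
  d10 = d1 - d8/4 = -28
  d11 = d7*2 - d6*4 - d4 = -1777/10
  d12 = d8 + 5 = 149
Walk from origin (0, 0):
  seg 1: down by d3 = 12/5 → (0, -12/5)
  seg 2: down by d7 = 119/10 → (0, -143/10)
  seg 3: right by d3 = 12/5 → (12/5, -143/10)
  seg 4: up by d8 = 144 → (12/5, 1297/10)
  seg 5: down by d9 = 19/10 → (12/5, 639/5)

d6 = 48
d7 = 119/10
d8 = 144
d9 = 19/10
d10 = -28
d11 = -1777/10
d12 = 149
endpoint = (12/5, 639/5)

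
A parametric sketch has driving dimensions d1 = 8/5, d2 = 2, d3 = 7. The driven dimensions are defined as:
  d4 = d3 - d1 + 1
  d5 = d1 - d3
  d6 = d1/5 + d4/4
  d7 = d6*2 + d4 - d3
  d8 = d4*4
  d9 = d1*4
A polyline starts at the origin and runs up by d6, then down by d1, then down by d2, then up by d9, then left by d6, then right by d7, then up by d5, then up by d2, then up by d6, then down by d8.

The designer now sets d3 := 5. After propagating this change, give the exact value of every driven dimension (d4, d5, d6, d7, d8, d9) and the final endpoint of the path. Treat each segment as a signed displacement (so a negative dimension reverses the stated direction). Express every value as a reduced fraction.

d4 = 22/5
d5 = -17/5
d6 = 71/50
d7 = 56/25
d8 = 88/5
d9 = 32/5
endpoint = (41/50, -334/25)

Apply edit: d3 := 5
  d4 = d3 - d1 + 1 = 22/5
  d5 = d1 - d3 = -17/5
  d6 = d1/5 + d4/4 = 71/50
  d7 = d6*2 + d4 - d3 = 56/25
  d8 = d4*4 = 88/5
  d9 = d1*4 = 32/5
Walk from origin (0, 0):
  seg 1: up by d6 = 71/50 → (0, 71/50)
  seg 2: down by d1 = 8/5 → (0, -9/50)
  seg 3: down by d2 = 2 → (0, -109/50)
  seg 4: up by d9 = 32/5 → (0, 211/50)
  seg 5: left by d6 = 71/50 → (-71/50, 211/50)
  seg 6: right by d7 = 56/25 → (41/50, 211/50)
  seg 7: up by d5 = -17/5 → (41/50, 41/50)
  seg 8: up by d2 = 2 → (41/50, 141/50)
  seg 9: up by d6 = 71/50 → (41/50, 106/25)
  seg 10: down by d8 = 88/5 → (41/50, -334/25)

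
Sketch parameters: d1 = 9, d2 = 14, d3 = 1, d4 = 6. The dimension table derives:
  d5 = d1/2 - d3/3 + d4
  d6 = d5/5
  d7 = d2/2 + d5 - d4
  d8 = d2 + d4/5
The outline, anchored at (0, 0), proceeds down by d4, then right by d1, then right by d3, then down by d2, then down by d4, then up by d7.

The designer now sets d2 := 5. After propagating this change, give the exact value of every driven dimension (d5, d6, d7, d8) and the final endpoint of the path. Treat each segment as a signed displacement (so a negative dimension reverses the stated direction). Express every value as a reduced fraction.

Apply edit: d2 := 5
  d5 = d1/2 - d3/3 + d4 = 61/6
  d6 = d5/5 = 61/30
  d7 = d2/2 + d5 - d4 = 20/3
  d8 = d2 + d4/5 = 31/5
Walk from origin (0, 0):
  seg 1: down by d4 = 6 → (0, -6)
  seg 2: right by d1 = 9 → (9, -6)
  seg 3: right by d3 = 1 → (10, -6)
  seg 4: down by d2 = 5 → (10, -11)
  seg 5: down by d4 = 6 → (10, -17)
  seg 6: up by d7 = 20/3 → (10, -31/3)

d5 = 61/6
d6 = 61/30
d7 = 20/3
d8 = 31/5
endpoint = (10, -31/3)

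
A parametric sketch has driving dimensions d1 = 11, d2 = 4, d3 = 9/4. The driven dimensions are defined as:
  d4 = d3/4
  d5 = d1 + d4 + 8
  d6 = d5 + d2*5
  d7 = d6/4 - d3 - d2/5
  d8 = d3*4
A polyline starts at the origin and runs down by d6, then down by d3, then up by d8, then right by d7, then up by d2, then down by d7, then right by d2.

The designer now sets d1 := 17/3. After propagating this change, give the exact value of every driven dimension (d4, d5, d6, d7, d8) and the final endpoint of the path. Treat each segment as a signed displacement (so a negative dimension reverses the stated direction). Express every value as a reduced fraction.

Apply edit: d1 := 17/3
  d4 = d3/4 = 9/16
  d5 = d1 + d4 + 8 = 683/48
  d6 = d5 + d2*5 = 1643/48
  d7 = d6/4 - d3 - d2/5 = 5287/960
  d8 = d3*4 = 9
Walk from origin (0, 0):
  seg 1: down by d6 = 1643/48 → (0, -1643/48)
  seg 2: down by d3 = 9/4 → (0, -1751/48)
  seg 3: up by d8 = 9 → (0, -1319/48)
  seg 4: right by d7 = 5287/960 → (5287/960, -1319/48)
  seg 5: up by d2 = 4 → (5287/960, -1127/48)
  seg 6: down by d7 = 5287/960 → (5287/960, -27827/960)
  seg 7: right by d2 = 4 → (9127/960, -27827/960)

d4 = 9/16
d5 = 683/48
d6 = 1643/48
d7 = 5287/960
d8 = 9
endpoint = (9127/960, -27827/960)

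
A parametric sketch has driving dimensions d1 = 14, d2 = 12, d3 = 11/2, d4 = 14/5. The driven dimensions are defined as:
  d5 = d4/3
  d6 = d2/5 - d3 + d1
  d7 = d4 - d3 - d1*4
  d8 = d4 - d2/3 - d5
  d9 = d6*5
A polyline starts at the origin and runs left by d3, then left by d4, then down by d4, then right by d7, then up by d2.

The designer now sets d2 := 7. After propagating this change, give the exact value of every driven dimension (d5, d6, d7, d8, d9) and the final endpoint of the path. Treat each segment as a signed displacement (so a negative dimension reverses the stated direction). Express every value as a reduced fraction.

d5 = 14/15
d6 = 99/10
d7 = -587/10
d8 = -7/15
d9 = 99/2
endpoint = (-67, 21/5)

Apply edit: d2 := 7
  d5 = d4/3 = 14/15
  d6 = d2/5 - d3 + d1 = 99/10
  d7 = d4 - d3 - d1*4 = -587/10
  d8 = d4 - d2/3 - d5 = -7/15
  d9 = d6*5 = 99/2
Walk from origin (0, 0):
  seg 1: left by d3 = 11/2 → (-11/2, 0)
  seg 2: left by d4 = 14/5 → (-83/10, 0)
  seg 3: down by d4 = 14/5 → (-83/10, -14/5)
  seg 4: right by d7 = -587/10 → (-67, -14/5)
  seg 5: up by d2 = 7 → (-67, 21/5)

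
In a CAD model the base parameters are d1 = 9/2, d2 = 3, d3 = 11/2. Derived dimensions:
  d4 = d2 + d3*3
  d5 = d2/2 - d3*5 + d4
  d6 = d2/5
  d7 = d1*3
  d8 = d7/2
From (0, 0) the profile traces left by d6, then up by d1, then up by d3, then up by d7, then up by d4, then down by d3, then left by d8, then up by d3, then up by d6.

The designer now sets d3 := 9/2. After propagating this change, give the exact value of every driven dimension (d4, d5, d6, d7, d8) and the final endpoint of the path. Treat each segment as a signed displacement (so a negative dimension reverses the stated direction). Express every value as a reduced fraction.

d4 = 33/2
d5 = -9/2
d6 = 3/5
d7 = 27/2
d8 = 27/4
endpoint = (-147/20, 198/5)

Apply edit: d3 := 9/2
  d4 = d2 + d3*3 = 33/2
  d5 = d2/2 - d3*5 + d4 = -9/2
  d6 = d2/5 = 3/5
  d7 = d1*3 = 27/2
  d8 = d7/2 = 27/4
Walk from origin (0, 0):
  seg 1: left by d6 = 3/5 → (-3/5, 0)
  seg 2: up by d1 = 9/2 → (-3/5, 9/2)
  seg 3: up by d3 = 9/2 → (-3/5, 9)
  seg 4: up by d7 = 27/2 → (-3/5, 45/2)
  seg 5: up by d4 = 33/2 → (-3/5, 39)
  seg 6: down by d3 = 9/2 → (-3/5, 69/2)
  seg 7: left by d8 = 27/4 → (-147/20, 69/2)
  seg 8: up by d3 = 9/2 → (-147/20, 39)
  seg 9: up by d6 = 3/5 → (-147/20, 198/5)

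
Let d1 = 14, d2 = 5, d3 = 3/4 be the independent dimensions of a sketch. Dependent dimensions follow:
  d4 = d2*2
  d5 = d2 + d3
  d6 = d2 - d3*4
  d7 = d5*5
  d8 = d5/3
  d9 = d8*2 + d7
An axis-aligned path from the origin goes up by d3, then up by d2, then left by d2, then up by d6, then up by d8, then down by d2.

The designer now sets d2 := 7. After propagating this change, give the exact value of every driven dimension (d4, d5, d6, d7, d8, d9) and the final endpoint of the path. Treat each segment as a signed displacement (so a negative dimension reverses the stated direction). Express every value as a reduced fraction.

Apply edit: d2 := 7
  d4 = d2*2 = 14
  d5 = d2 + d3 = 31/4
  d6 = d2 - d3*4 = 4
  d7 = d5*5 = 155/4
  d8 = d5/3 = 31/12
  d9 = d8*2 + d7 = 527/12
Walk from origin (0, 0):
  seg 1: up by d3 = 3/4 → (0, 3/4)
  seg 2: up by d2 = 7 → (0, 31/4)
  seg 3: left by d2 = 7 → (-7, 31/4)
  seg 4: up by d6 = 4 → (-7, 47/4)
  seg 5: up by d8 = 31/12 → (-7, 43/3)
  seg 6: down by d2 = 7 → (-7, 22/3)

d4 = 14
d5 = 31/4
d6 = 4
d7 = 155/4
d8 = 31/12
d9 = 527/12
endpoint = (-7, 22/3)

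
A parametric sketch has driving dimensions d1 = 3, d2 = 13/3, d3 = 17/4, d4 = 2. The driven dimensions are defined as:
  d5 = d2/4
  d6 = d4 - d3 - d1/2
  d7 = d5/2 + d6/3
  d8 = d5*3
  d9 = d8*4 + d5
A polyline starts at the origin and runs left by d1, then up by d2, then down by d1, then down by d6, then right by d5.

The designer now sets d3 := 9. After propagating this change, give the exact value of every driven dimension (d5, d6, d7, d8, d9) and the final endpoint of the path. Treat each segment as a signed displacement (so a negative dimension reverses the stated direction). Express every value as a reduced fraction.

d5 = 13/12
d6 = -17/2
d7 = -55/24
d8 = 13/4
d9 = 169/12
endpoint = (-23/12, 59/6)

Apply edit: d3 := 9
  d5 = d2/4 = 13/12
  d6 = d4 - d3 - d1/2 = -17/2
  d7 = d5/2 + d6/3 = -55/24
  d8 = d5*3 = 13/4
  d9 = d8*4 + d5 = 169/12
Walk from origin (0, 0):
  seg 1: left by d1 = 3 → (-3, 0)
  seg 2: up by d2 = 13/3 → (-3, 13/3)
  seg 3: down by d1 = 3 → (-3, 4/3)
  seg 4: down by d6 = -17/2 → (-3, 59/6)
  seg 5: right by d5 = 13/12 → (-23/12, 59/6)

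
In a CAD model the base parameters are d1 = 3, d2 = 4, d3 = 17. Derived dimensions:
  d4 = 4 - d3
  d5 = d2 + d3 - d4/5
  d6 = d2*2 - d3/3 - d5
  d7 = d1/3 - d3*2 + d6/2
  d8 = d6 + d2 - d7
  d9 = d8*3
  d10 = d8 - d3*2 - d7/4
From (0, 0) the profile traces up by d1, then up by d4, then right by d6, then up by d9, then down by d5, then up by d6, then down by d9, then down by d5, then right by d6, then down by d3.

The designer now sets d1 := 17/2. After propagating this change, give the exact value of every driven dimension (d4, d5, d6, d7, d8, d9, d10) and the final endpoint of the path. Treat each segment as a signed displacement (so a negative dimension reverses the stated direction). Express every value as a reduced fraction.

Apply edit: d1 := 17/2
  d4 = 4 - d3 = -13
  d5 = d2 + d3 - d4/5 = 118/5
  d6 = d2*2 - d3/3 - d5 = -319/15
  d7 = d1/3 - d3*2 + d6/2 = -209/5
  d8 = d6 + d2 - d7 = 368/15
  d9 = d8*3 = 368/5
  d10 = d8 - d3*2 - d7/4 = 59/60
Walk from origin (0, 0):
  seg 1: up by d1 = 17/2 → (0, 17/2)
  seg 2: up by d4 = -13 → (0, -9/2)
  seg 3: right by d6 = -319/15 → (-319/15, -9/2)
  seg 4: up by d9 = 368/5 → (-319/15, 691/10)
  seg 5: down by d5 = 118/5 → (-319/15, 91/2)
  seg 6: up by d6 = -319/15 → (-319/15, 727/30)
  seg 7: down by d9 = 368/5 → (-319/15, -1481/30)
  seg 8: down by d5 = 118/5 → (-319/15, -2189/30)
  seg 9: right by d6 = -319/15 → (-638/15, -2189/30)
  seg 10: down by d3 = 17 → (-638/15, -2699/30)

d4 = -13
d5 = 118/5
d6 = -319/15
d7 = -209/5
d8 = 368/15
d9 = 368/5
d10 = 59/60
endpoint = (-638/15, -2699/30)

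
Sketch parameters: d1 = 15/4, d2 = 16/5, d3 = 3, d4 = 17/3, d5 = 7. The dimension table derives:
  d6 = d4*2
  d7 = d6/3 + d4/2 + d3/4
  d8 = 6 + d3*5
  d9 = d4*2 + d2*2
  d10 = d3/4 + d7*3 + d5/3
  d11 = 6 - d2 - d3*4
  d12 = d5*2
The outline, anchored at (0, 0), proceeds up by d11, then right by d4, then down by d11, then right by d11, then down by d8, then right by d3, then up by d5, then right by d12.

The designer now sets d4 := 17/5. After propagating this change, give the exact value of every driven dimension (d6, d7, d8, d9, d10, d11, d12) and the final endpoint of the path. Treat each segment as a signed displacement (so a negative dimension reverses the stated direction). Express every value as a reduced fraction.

d6 = 34/5
d7 = 283/60
d8 = 21
d9 = 66/5
d10 = 517/30
d11 = -46/5
d12 = 14
endpoint = (56/5, -14)

Apply edit: d4 := 17/5
  d6 = d4*2 = 34/5
  d7 = d6/3 + d4/2 + d3/4 = 283/60
  d8 = 6 + d3*5 = 21
  d9 = d4*2 + d2*2 = 66/5
  d10 = d3/4 + d7*3 + d5/3 = 517/30
  d11 = 6 - d2 - d3*4 = -46/5
  d12 = d5*2 = 14
Walk from origin (0, 0):
  seg 1: up by d11 = -46/5 → (0, -46/5)
  seg 2: right by d4 = 17/5 → (17/5, -46/5)
  seg 3: down by d11 = -46/5 → (17/5, 0)
  seg 4: right by d11 = -46/5 → (-29/5, 0)
  seg 5: down by d8 = 21 → (-29/5, -21)
  seg 6: right by d3 = 3 → (-14/5, -21)
  seg 7: up by d5 = 7 → (-14/5, -14)
  seg 8: right by d12 = 14 → (56/5, -14)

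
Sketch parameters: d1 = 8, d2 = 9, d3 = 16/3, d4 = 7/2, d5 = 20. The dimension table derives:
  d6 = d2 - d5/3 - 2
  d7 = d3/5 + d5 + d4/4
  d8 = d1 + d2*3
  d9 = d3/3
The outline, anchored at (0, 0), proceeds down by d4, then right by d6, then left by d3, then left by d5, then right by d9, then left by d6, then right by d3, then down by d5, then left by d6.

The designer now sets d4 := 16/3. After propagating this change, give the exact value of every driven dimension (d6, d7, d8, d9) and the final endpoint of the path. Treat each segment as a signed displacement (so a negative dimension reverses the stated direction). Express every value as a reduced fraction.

d6 = 1/3
d7 = 112/5
d8 = 35
d9 = 16/9
endpoint = (-167/9, -76/3)

Apply edit: d4 := 16/3
  d6 = d2 - d5/3 - 2 = 1/3
  d7 = d3/5 + d5 + d4/4 = 112/5
  d8 = d1 + d2*3 = 35
  d9 = d3/3 = 16/9
Walk from origin (0, 0):
  seg 1: down by d4 = 16/3 → (0, -16/3)
  seg 2: right by d6 = 1/3 → (1/3, -16/3)
  seg 3: left by d3 = 16/3 → (-5, -16/3)
  seg 4: left by d5 = 20 → (-25, -16/3)
  seg 5: right by d9 = 16/9 → (-209/9, -16/3)
  seg 6: left by d6 = 1/3 → (-212/9, -16/3)
  seg 7: right by d3 = 16/3 → (-164/9, -16/3)
  seg 8: down by d5 = 20 → (-164/9, -76/3)
  seg 9: left by d6 = 1/3 → (-167/9, -76/3)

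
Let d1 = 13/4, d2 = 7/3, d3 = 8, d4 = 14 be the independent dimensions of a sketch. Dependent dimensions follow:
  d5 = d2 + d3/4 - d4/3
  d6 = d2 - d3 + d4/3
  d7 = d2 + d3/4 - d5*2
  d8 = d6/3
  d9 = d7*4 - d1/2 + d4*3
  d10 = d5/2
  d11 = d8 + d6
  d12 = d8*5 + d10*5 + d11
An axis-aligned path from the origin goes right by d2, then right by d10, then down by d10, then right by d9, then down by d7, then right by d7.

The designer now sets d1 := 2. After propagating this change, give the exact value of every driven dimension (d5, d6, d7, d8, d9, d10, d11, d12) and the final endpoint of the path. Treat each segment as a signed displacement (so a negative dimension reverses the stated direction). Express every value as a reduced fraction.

Apply edit: d1 := 2
  d5 = d2 + d3/4 - d4/3 = -1/3
  d6 = d2 - d3 + d4/3 = -1
  d7 = d2 + d3/4 - d5*2 = 5
  d8 = d6/3 = -1/3
  d9 = d7*4 - d1/2 + d4*3 = 61
  d10 = d5/2 = -1/6
  d11 = d8 + d6 = -4/3
  d12 = d8*5 + d10*5 + d11 = -23/6
Walk from origin (0, 0):
  seg 1: right by d2 = 7/3 → (7/3, 0)
  seg 2: right by d10 = -1/6 → (13/6, 0)
  seg 3: down by d10 = -1/6 → (13/6, 1/6)
  seg 4: right by d9 = 61 → (379/6, 1/6)
  seg 5: down by d7 = 5 → (379/6, -29/6)
  seg 6: right by d7 = 5 → (409/6, -29/6)

d5 = -1/3
d6 = -1
d7 = 5
d8 = -1/3
d9 = 61
d10 = -1/6
d11 = -4/3
d12 = -23/6
endpoint = (409/6, -29/6)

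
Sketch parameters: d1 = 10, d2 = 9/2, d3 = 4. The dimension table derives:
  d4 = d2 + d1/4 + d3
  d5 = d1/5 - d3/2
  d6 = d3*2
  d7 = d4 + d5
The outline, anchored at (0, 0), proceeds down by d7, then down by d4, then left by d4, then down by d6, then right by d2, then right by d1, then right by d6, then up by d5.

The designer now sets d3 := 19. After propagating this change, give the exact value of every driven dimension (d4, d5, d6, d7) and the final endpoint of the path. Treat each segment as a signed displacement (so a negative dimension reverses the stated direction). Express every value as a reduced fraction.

d4 = 26
d5 = -15/2
d6 = 38
d7 = 37/2
endpoint = (53/2, -90)

Apply edit: d3 := 19
  d4 = d2 + d1/4 + d3 = 26
  d5 = d1/5 - d3/2 = -15/2
  d6 = d3*2 = 38
  d7 = d4 + d5 = 37/2
Walk from origin (0, 0):
  seg 1: down by d7 = 37/2 → (0, -37/2)
  seg 2: down by d4 = 26 → (0, -89/2)
  seg 3: left by d4 = 26 → (-26, -89/2)
  seg 4: down by d6 = 38 → (-26, -165/2)
  seg 5: right by d2 = 9/2 → (-43/2, -165/2)
  seg 6: right by d1 = 10 → (-23/2, -165/2)
  seg 7: right by d6 = 38 → (53/2, -165/2)
  seg 8: up by d5 = -15/2 → (53/2, -90)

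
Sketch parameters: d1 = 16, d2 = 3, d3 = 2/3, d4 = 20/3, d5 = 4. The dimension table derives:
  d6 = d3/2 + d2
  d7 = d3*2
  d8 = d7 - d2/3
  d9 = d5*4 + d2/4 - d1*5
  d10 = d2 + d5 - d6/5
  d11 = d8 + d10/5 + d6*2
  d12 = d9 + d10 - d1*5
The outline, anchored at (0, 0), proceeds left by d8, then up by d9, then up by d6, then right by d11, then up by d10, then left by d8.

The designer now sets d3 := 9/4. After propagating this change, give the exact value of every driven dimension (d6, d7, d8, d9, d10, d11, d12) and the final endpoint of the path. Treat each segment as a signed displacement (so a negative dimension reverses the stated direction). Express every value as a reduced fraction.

d6 = 33/8
d7 = 9/2
d8 = 7/2
d9 = -253/4
d10 = 247/40
d11 = 2597/200
d12 = -5483/40
endpoint = (1197/200, -1059/20)

Apply edit: d3 := 9/4
  d6 = d3/2 + d2 = 33/8
  d7 = d3*2 = 9/2
  d8 = d7 - d2/3 = 7/2
  d9 = d5*4 + d2/4 - d1*5 = -253/4
  d10 = d2 + d5 - d6/5 = 247/40
  d11 = d8 + d10/5 + d6*2 = 2597/200
  d12 = d9 + d10 - d1*5 = -5483/40
Walk from origin (0, 0):
  seg 1: left by d8 = 7/2 → (-7/2, 0)
  seg 2: up by d9 = -253/4 → (-7/2, -253/4)
  seg 3: up by d6 = 33/8 → (-7/2, -473/8)
  seg 4: right by d11 = 2597/200 → (1897/200, -473/8)
  seg 5: up by d10 = 247/40 → (1897/200, -1059/20)
  seg 6: left by d8 = 7/2 → (1197/200, -1059/20)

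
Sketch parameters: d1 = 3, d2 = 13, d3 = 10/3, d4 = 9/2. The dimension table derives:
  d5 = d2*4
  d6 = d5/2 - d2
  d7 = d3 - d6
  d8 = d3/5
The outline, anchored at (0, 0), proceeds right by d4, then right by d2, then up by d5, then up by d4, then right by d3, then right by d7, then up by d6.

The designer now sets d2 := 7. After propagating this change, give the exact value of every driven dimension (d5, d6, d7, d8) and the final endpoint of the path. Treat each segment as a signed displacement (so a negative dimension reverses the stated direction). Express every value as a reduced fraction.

Apply edit: d2 := 7
  d5 = d2*4 = 28
  d6 = d5/2 - d2 = 7
  d7 = d3 - d6 = -11/3
  d8 = d3/5 = 2/3
Walk from origin (0, 0):
  seg 1: right by d4 = 9/2 → (9/2, 0)
  seg 2: right by d2 = 7 → (23/2, 0)
  seg 3: up by d5 = 28 → (23/2, 28)
  seg 4: up by d4 = 9/2 → (23/2, 65/2)
  seg 5: right by d3 = 10/3 → (89/6, 65/2)
  seg 6: right by d7 = -11/3 → (67/6, 65/2)
  seg 7: up by d6 = 7 → (67/6, 79/2)

d5 = 28
d6 = 7
d7 = -11/3
d8 = 2/3
endpoint = (67/6, 79/2)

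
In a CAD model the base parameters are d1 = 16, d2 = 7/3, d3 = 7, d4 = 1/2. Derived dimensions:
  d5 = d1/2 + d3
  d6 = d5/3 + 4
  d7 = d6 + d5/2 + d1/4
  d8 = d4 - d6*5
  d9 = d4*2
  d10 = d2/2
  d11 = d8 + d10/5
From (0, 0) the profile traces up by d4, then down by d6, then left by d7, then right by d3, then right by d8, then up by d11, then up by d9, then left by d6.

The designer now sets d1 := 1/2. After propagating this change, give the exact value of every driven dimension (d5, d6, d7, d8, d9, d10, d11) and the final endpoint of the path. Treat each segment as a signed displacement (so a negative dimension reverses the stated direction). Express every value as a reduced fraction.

Apply edit: d1 := 1/2
  d5 = d1/2 + d3 = 29/4
  d6 = d5/3 + 4 = 77/12
  d7 = d6 + d5/2 + d1/4 = 61/6
  d8 = d4 - d6*5 = -379/12
  d9 = d4*2 = 1
  d10 = d2/2 = 7/6
  d11 = d8 + d10/5 = -627/20
Walk from origin (0, 0):
  seg 1: up by d4 = 1/2 → (0, 1/2)
  seg 2: down by d6 = 77/12 → (0, -71/12)
  seg 3: left by d7 = 61/6 → (-61/6, -71/12)
  seg 4: right by d3 = 7 → (-19/6, -71/12)
  seg 5: right by d8 = -379/12 → (-139/4, -71/12)
  seg 6: up by d11 = -627/20 → (-139/4, -559/15)
  seg 7: up by d9 = 1 → (-139/4, -544/15)
  seg 8: left by d6 = 77/12 → (-247/6, -544/15)

d5 = 29/4
d6 = 77/12
d7 = 61/6
d8 = -379/12
d9 = 1
d10 = 7/6
d11 = -627/20
endpoint = (-247/6, -544/15)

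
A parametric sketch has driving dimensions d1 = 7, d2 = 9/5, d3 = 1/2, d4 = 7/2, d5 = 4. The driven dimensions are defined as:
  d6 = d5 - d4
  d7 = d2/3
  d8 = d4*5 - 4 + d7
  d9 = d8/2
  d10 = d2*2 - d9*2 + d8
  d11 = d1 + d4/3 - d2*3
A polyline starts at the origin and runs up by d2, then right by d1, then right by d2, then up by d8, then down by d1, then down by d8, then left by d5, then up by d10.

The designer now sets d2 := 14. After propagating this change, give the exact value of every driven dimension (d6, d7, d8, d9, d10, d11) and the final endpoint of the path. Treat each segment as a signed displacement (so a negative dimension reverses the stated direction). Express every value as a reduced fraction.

d6 = 1/2
d7 = 14/3
d8 = 109/6
d9 = 109/12
d10 = 28
d11 = -203/6
endpoint = (17, 35)

Apply edit: d2 := 14
  d6 = d5 - d4 = 1/2
  d7 = d2/3 = 14/3
  d8 = d4*5 - 4 + d7 = 109/6
  d9 = d8/2 = 109/12
  d10 = d2*2 - d9*2 + d8 = 28
  d11 = d1 + d4/3 - d2*3 = -203/6
Walk from origin (0, 0):
  seg 1: up by d2 = 14 → (0, 14)
  seg 2: right by d1 = 7 → (7, 14)
  seg 3: right by d2 = 14 → (21, 14)
  seg 4: up by d8 = 109/6 → (21, 193/6)
  seg 5: down by d1 = 7 → (21, 151/6)
  seg 6: down by d8 = 109/6 → (21, 7)
  seg 7: left by d5 = 4 → (17, 7)
  seg 8: up by d10 = 28 → (17, 35)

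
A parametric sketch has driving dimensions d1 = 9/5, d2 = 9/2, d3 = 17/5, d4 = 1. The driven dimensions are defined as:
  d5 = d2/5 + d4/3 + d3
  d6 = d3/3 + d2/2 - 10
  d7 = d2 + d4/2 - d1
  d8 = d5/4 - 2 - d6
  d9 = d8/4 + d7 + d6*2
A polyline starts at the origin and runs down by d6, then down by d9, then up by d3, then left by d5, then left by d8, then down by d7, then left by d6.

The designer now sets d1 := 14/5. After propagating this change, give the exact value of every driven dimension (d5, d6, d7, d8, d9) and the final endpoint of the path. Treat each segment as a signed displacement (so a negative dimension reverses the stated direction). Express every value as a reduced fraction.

d5 = 139/30
d6 = -397/60
d7 = 11/5
d8 = 231/40
d9 = -4603/480
endpoint = (-91/24, 557/32)

Apply edit: d1 := 14/5
  d5 = d2/5 + d4/3 + d3 = 139/30
  d6 = d3/3 + d2/2 - 10 = -397/60
  d7 = d2 + d4/2 - d1 = 11/5
  d8 = d5/4 - 2 - d6 = 231/40
  d9 = d8/4 + d7 + d6*2 = -4603/480
Walk from origin (0, 0):
  seg 1: down by d6 = -397/60 → (0, 397/60)
  seg 2: down by d9 = -4603/480 → (0, 2593/160)
  seg 3: up by d3 = 17/5 → (0, 3137/160)
  seg 4: left by d5 = 139/30 → (-139/30, 3137/160)
  seg 5: left by d8 = 231/40 → (-1249/120, 3137/160)
  seg 6: down by d7 = 11/5 → (-1249/120, 557/32)
  seg 7: left by d6 = -397/60 → (-91/24, 557/32)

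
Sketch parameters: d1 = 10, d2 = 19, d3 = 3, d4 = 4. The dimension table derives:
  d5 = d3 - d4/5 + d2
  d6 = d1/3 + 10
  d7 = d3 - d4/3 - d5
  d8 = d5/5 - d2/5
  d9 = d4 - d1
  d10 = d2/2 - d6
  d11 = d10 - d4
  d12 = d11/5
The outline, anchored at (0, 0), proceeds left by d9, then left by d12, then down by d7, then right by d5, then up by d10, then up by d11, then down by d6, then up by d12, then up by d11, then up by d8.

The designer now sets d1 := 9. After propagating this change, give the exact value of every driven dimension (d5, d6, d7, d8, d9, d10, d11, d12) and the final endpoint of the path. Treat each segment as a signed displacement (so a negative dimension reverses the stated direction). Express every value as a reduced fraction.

d5 = 106/5
d6 = 13
d7 = -293/15
d8 = 11/25
d9 = -5
d10 = -7/2
d11 = -15/2
d12 = -3/2
endpoint = (277/10, -977/75)

Apply edit: d1 := 9
  d5 = d3 - d4/5 + d2 = 106/5
  d6 = d1/3 + 10 = 13
  d7 = d3 - d4/3 - d5 = -293/15
  d8 = d5/5 - d2/5 = 11/25
  d9 = d4 - d1 = -5
  d10 = d2/2 - d6 = -7/2
  d11 = d10 - d4 = -15/2
  d12 = d11/5 = -3/2
Walk from origin (0, 0):
  seg 1: left by d9 = -5 → (5, 0)
  seg 2: left by d12 = -3/2 → (13/2, 0)
  seg 3: down by d7 = -293/15 → (13/2, 293/15)
  seg 4: right by d5 = 106/5 → (277/10, 293/15)
  seg 5: up by d10 = -7/2 → (277/10, 481/30)
  seg 6: up by d11 = -15/2 → (277/10, 128/15)
  seg 7: down by d6 = 13 → (277/10, -67/15)
  seg 8: up by d12 = -3/2 → (277/10, -179/30)
  seg 9: up by d11 = -15/2 → (277/10, -202/15)
  seg 10: up by d8 = 11/25 → (277/10, -977/75)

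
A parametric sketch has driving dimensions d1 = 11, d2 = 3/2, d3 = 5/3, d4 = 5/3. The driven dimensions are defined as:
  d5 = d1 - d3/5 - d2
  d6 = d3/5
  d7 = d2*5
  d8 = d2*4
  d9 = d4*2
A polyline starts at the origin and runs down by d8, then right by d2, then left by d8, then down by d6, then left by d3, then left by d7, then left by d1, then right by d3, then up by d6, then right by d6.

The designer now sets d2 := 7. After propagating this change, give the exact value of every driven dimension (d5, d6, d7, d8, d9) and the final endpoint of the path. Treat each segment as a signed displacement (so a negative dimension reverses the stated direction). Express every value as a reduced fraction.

Apply edit: d2 := 7
  d5 = d1 - d3/5 - d2 = 11/3
  d6 = d3/5 = 1/3
  d7 = d2*5 = 35
  d8 = d2*4 = 28
  d9 = d4*2 = 10/3
Walk from origin (0, 0):
  seg 1: down by d8 = 28 → (0, -28)
  seg 2: right by d2 = 7 → (7, -28)
  seg 3: left by d8 = 28 → (-21, -28)
  seg 4: down by d6 = 1/3 → (-21, -85/3)
  seg 5: left by d3 = 5/3 → (-68/3, -85/3)
  seg 6: left by d7 = 35 → (-173/3, -85/3)
  seg 7: left by d1 = 11 → (-206/3, -85/3)
  seg 8: right by d3 = 5/3 → (-67, -85/3)
  seg 9: up by d6 = 1/3 → (-67, -28)
  seg 10: right by d6 = 1/3 → (-200/3, -28)

d5 = 11/3
d6 = 1/3
d7 = 35
d8 = 28
d9 = 10/3
endpoint = (-200/3, -28)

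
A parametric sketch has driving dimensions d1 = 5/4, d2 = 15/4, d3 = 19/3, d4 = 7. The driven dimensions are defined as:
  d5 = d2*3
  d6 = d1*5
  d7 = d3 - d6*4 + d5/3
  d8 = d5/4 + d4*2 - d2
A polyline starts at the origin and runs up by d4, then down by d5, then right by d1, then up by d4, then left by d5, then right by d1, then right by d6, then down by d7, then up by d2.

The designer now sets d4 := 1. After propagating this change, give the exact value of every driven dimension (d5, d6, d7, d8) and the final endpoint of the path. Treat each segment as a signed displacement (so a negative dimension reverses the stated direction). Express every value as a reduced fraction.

Apply edit: d4 := 1
  d5 = d2*3 = 45/4
  d6 = d1*5 = 25/4
  d7 = d3 - d6*4 + d5/3 = -179/12
  d8 = d5/4 + d4*2 - d2 = 17/16
Walk from origin (0, 0):
  seg 1: up by d4 = 1 → (0, 1)
  seg 2: down by d5 = 45/4 → (0, -41/4)
  seg 3: right by d1 = 5/4 → (5/4, -41/4)
  seg 4: up by d4 = 1 → (5/4, -37/4)
  seg 5: left by d5 = 45/4 → (-10, -37/4)
  seg 6: right by d1 = 5/4 → (-35/4, -37/4)
  seg 7: right by d6 = 25/4 → (-5/2, -37/4)
  seg 8: down by d7 = -179/12 → (-5/2, 17/3)
  seg 9: up by d2 = 15/4 → (-5/2, 113/12)

d5 = 45/4
d6 = 25/4
d7 = -179/12
d8 = 17/16
endpoint = (-5/2, 113/12)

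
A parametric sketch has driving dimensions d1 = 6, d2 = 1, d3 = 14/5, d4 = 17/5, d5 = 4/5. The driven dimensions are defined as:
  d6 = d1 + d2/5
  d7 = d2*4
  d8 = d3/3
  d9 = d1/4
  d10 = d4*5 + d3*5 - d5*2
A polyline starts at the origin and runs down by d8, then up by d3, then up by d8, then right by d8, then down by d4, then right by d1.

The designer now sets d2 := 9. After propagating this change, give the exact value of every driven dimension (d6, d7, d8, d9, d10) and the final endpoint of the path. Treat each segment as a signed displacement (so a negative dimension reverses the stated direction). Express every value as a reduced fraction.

Apply edit: d2 := 9
  d6 = d1 + d2/5 = 39/5
  d7 = d2*4 = 36
  d8 = d3/3 = 14/15
  d9 = d1/4 = 3/2
  d10 = d4*5 + d3*5 - d5*2 = 147/5
Walk from origin (0, 0):
  seg 1: down by d8 = 14/15 → (0, -14/15)
  seg 2: up by d3 = 14/5 → (0, 28/15)
  seg 3: up by d8 = 14/15 → (0, 14/5)
  seg 4: right by d8 = 14/15 → (14/15, 14/5)
  seg 5: down by d4 = 17/5 → (14/15, -3/5)
  seg 6: right by d1 = 6 → (104/15, -3/5)

d6 = 39/5
d7 = 36
d8 = 14/15
d9 = 3/2
d10 = 147/5
endpoint = (104/15, -3/5)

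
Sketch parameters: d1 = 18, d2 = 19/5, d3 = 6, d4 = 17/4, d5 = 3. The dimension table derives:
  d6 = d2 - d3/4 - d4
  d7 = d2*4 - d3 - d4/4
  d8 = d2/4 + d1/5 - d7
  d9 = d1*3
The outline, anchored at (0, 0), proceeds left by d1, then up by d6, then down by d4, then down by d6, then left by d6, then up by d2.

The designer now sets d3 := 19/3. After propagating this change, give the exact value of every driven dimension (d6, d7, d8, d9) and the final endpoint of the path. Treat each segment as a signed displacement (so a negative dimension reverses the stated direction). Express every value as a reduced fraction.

Apply edit: d3 := 19/3
  d6 = d2 - d3/4 - d4 = -61/30
  d7 = d2*4 - d3 - d4/4 = 1873/240
  d8 = d2/4 + d1/5 - d7 = -781/240
  d9 = d1*3 = 54
Walk from origin (0, 0):
  seg 1: left by d1 = 18 → (-18, 0)
  seg 2: up by d6 = -61/30 → (-18, -61/30)
  seg 3: down by d4 = 17/4 → (-18, -377/60)
  seg 4: down by d6 = -61/30 → (-18, -17/4)
  seg 5: left by d6 = -61/30 → (-479/30, -17/4)
  seg 6: up by d2 = 19/5 → (-479/30, -9/20)

d6 = -61/30
d7 = 1873/240
d8 = -781/240
d9 = 54
endpoint = (-479/30, -9/20)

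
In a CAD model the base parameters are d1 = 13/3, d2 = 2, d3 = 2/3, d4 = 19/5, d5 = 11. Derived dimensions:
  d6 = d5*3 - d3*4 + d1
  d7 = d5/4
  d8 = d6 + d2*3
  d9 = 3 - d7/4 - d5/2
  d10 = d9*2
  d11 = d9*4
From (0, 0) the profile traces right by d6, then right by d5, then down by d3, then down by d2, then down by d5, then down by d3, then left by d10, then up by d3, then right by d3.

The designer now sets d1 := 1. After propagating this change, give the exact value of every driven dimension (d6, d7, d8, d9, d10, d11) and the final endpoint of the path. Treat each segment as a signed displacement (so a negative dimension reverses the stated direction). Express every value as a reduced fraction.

Apply edit: d1 := 1
  d6 = d5*3 - d3*4 + d1 = 94/3
  d7 = d5/4 = 11/4
  d8 = d6 + d2*3 = 112/3
  d9 = 3 - d7/4 - d5/2 = -51/16
  d10 = d9*2 = -51/8
  d11 = d9*4 = -51/4
Walk from origin (0, 0):
  seg 1: right by d6 = 94/3 → (94/3, 0)
  seg 2: right by d5 = 11 → (127/3, 0)
  seg 3: down by d3 = 2/3 → (127/3, -2/3)
  seg 4: down by d2 = 2 → (127/3, -8/3)
  seg 5: down by d5 = 11 → (127/3, -41/3)
  seg 6: down by d3 = 2/3 → (127/3, -43/3)
  seg 7: left by d10 = -51/8 → (1169/24, -43/3)
  seg 8: up by d3 = 2/3 → (1169/24, -41/3)
  seg 9: right by d3 = 2/3 → (395/8, -41/3)

d6 = 94/3
d7 = 11/4
d8 = 112/3
d9 = -51/16
d10 = -51/8
d11 = -51/4
endpoint = (395/8, -41/3)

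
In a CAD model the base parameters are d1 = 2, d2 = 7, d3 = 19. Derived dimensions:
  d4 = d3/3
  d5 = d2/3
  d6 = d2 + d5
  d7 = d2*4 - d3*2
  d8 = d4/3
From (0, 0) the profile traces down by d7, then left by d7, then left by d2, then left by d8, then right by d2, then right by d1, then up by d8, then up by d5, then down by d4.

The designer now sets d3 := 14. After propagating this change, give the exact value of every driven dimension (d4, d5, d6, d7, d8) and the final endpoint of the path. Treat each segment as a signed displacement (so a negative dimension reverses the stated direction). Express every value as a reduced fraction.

d4 = 14/3
d5 = 7/3
d6 = 28/3
d7 = 0
d8 = 14/9
endpoint = (4/9, -7/9)

Apply edit: d3 := 14
  d4 = d3/3 = 14/3
  d5 = d2/3 = 7/3
  d6 = d2 + d5 = 28/3
  d7 = d2*4 - d3*2 = 0
  d8 = d4/3 = 14/9
Walk from origin (0, 0):
  seg 1: down by d7 = 0 → (0, 0)
  seg 2: left by d7 = 0 → (0, 0)
  seg 3: left by d2 = 7 → (-7, 0)
  seg 4: left by d8 = 14/9 → (-77/9, 0)
  seg 5: right by d2 = 7 → (-14/9, 0)
  seg 6: right by d1 = 2 → (4/9, 0)
  seg 7: up by d8 = 14/9 → (4/9, 14/9)
  seg 8: up by d5 = 7/3 → (4/9, 35/9)
  seg 9: down by d4 = 14/3 → (4/9, -7/9)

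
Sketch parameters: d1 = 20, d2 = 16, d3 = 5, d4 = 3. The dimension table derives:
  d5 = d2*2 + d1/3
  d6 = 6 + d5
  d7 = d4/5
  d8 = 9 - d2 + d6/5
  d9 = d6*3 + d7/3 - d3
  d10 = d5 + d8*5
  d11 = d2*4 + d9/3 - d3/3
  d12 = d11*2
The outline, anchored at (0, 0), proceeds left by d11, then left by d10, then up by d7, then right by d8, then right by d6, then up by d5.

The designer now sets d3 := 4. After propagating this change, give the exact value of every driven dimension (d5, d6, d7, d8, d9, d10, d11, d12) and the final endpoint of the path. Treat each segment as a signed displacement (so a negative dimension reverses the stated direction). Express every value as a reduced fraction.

Apply edit: d3 := 4
  d5 = d2*2 + d1/3 = 116/3
  d6 = 6 + d5 = 134/3
  d7 = d4/5 = 3/5
  d8 = 9 - d2 + d6/5 = 29/15
  d9 = d6*3 + d7/3 - d3 = 651/5
  d10 = d5 + d8*5 = 145/3
  d11 = d2*4 + d9/3 - d3/3 = 1591/15
  d12 = d11*2 = 3182/15
Walk from origin (0, 0):
  seg 1: left by d11 = 1591/15 → (-1591/15, 0)
  seg 2: left by d10 = 145/3 → (-772/5, 0)
  seg 3: up by d7 = 3/5 → (-772/5, 3/5)
  seg 4: right by d8 = 29/15 → (-2287/15, 3/5)
  seg 5: right by d6 = 134/3 → (-539/5, 3/5)
  seg 6: up by d5 = 116/3 → (-539/5, 589/15)

d5 = 116/3
d6 = 134/3
d7 = 3/5
d8 = 29/15
d9 = 651/5
d10 = 145/3
d11 = 1591/15
d12 = 3182/15
endpoint = (-539/5, 589/15)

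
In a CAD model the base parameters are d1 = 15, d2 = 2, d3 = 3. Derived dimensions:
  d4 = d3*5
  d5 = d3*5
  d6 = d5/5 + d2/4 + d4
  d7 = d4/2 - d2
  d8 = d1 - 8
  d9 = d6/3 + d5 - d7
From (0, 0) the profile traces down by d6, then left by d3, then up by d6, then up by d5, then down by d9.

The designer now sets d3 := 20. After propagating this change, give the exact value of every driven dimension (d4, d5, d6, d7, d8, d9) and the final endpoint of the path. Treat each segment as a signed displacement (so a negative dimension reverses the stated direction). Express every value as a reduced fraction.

Apply edit: d3 := 20
  d4 = d3*5 = 100
  d5 = d3*5 = 100
  d6 = d5/5 + d2/4 + d4 = 241/2
  d7 = d4/2 - d2 = 48
  d8 = d1 - 8 = 7
  d9 = d6/3 + d5 - d7 = 553/6
Walk from origin (0, 0):
  seg 1: down by d6 = 241/2 → (0, -241/2)
  seg 2: left by d3 = 20 → (-20, -241/2)
  seg 3: up by d6 = 241/2 → (-20, 0)
  seg 4: up by d5 = 100 → (-20, 100)
  seg 5: down by d9 = 553/6 → (-20, 47/6)

d4 = 100
d5 = 100
d6 = 241/2
d7 = 48
d8 = 7
d9 = 553/6
endpoint = (-20, 47/6)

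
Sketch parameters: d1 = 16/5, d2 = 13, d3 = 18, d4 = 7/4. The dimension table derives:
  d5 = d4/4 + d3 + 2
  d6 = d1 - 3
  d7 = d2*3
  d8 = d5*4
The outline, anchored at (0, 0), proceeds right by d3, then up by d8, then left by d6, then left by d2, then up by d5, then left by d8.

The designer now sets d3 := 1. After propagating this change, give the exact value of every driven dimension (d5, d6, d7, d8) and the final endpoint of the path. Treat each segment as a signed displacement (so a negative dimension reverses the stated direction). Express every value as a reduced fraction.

Apply edit: d3 := 1
  d5 = d4/4 + d3 + 2 = 55/16
  d6 = d1 - 3 = 1/5
  d7 = d2*3 = 39
  d8 = d5*4 = 55/4
Walk from origin (0, 0):
  seg 1: right by d3 = 1 → (1, 0)
  seg 2: up by d8 = 55/4 → (1, 55/4)
  seg 3: left by d6 = 1/5 → (4/5, 55/4)
  seg 4: left by d2 = 13 → (-61/5, 55/4)
  seg 5: up by d5 = 55/16 → (-61/5, 275/16)
  seg 6: left by d8 = 55/4 → (-519/20, 275/16)

d5 = 55/16
d6 = 1/5
d7 = 39
d8 = 55/4
endpoint = (-519/20, 275/16)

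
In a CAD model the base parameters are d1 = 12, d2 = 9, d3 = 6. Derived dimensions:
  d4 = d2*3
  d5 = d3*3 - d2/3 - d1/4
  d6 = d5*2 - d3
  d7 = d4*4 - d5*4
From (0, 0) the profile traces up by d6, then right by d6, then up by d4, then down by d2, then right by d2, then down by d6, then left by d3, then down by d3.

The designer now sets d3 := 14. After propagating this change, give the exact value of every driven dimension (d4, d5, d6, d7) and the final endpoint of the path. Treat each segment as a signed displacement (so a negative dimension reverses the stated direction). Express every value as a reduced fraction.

d4 = 27
d5 = 36
d6 = 58
d7 = -36
endpoint = (53, 4)

Apply edit: d3 := 14
  d4 = d2*3 = 27
  d5 = d3*3 - d2/3 - d1/4 = 36
  d6 = d5*2 - d3 = 58
  d7 = d4*4 - d5*4 = -36
Walk from origin (0, 0):
  seg 1: up by d6 = 58 → (0, 58)
  seg 2: right by d6 = 58 → (58, 58)
  seg 3: up by d4 = 27 → (58, 85)
  seg 4: down by d2 = 9 → (58, 76)
  seg 5: right by d2 = 9 → (67, 76)
  seg 6: down by d6 = 58 → (67, 18)
  seg 7: left by d3 = 14 → (53, 18)
  seg 8: down by d3 = 14 → (53, 4)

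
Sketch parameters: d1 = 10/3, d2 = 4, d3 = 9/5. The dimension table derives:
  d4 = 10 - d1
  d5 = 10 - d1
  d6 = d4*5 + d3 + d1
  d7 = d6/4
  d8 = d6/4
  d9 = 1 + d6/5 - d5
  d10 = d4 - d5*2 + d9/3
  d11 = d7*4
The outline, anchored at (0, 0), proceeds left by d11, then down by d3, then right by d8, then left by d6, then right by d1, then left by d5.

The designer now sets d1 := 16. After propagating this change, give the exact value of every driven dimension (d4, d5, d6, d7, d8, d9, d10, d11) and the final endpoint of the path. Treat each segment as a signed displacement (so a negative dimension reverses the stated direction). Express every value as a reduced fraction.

d4 = -6
d5 = -6
d6 = -61/5
d7 = -61/20
d8 = -61/20
d9 = 114/25
d10 = 188/25
d11 = -61/5
endpoint = (867/20, -9/5)

Apply edit: d1 := 16
  d4 = 10 - d1 = -6
  d5 = 10 - d1 = -6
  d6 = d4*5 + d3 + d1 = -61/5
  d7 = d6/4 = -61/20
  d8 = d6/4 = -61/20
  d9 = 1 + d6/5 - d5 = 114/25
  d10 = d4 - d5*2 + d9/3 = 188/25
  d11 = d7*4 = -61/5
Walk from origin (0, 0):
  seg 1: left by d11 = -61/5 → (61/5, 0)
  seg 2: down by d3 = 9/5 → (61/5, -9/5)
  seg 3: right by d8 = -61/20 → (183/20, -9/5)
  seg 4: left by d6 = -61/5 → (427/20, -9/5)
  seg 5: right by d1 = 16 → (747/20, -9/5)
  seg 6: left by d5 = -6 → (867/20, -9/5)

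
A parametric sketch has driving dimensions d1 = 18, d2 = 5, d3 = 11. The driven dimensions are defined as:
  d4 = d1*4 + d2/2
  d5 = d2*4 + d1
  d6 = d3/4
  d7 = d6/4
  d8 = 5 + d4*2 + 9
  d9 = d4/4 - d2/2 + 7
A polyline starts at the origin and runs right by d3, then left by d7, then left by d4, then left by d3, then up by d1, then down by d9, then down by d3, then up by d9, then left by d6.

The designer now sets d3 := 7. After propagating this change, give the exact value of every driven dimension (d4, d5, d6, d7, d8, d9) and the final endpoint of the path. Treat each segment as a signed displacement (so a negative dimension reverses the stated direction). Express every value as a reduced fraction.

Apply edit: d3 := 7
  d4 = d1*4 + d2/2 = 149/2
  d5 = d2*4 + d1 = 38
  d6 = d3/4 = 7/4
  d7 = d6/4 = 7/16
  d8 = 5 + d4*2 + 9 = 163
  d9 = d4/4 - d2/2 + 7 = 185/8
Walk from origin (0, 0):
  seg 1: right by d3 = 7 → (7, 0)
  seg 2: left by d7 = 7/16 → (105/16, 0)
  seg 3: left by d4 = 149/2 → (-1087/16, 0)
  seg 4: left by d3 = 7 → (-1199/16, 0)
  seg 5: up by d1 = 18 → (-1199/16, 18)
  seg 6: down by d9 = 185/8 → (-1199/16, -41/8)
  seg 7: down by d3 = 7 → (-1199/16, -97/8)
  seg 8: up by d9 = 185/8 → (-1199/16, 11)
  seg 9: left by d6 = 7/4 → (-1227/16, 11)

d4 = 149/2
d5 = 38
d6 = 7/4
d7 = 7/16
d8 = 163
d9 = 185/8
endpoint = (-1227/16, 11)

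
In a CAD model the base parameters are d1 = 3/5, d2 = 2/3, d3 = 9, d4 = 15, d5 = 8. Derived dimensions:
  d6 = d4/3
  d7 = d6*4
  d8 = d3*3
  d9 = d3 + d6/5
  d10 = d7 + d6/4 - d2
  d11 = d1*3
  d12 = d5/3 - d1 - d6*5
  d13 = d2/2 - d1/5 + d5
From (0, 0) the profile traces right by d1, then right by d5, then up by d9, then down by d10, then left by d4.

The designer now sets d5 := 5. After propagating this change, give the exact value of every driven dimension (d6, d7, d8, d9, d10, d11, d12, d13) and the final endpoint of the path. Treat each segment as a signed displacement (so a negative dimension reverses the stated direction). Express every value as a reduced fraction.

Apply edit: d5 := 5
  d6 = d4/3 = 5
  d7 = d6*4 = 20
  d8 = d3*3 = 27
  d9 = d3 + d6/5 = 10
  d10 = d7 + d6/4 - d2 = 247/12
  d11 = d1*3 = 9/5
  d12 = d5/3 - d1 - d6*5 = -359/15
  d13 = d2/2 - d1/5 + d5 = 391/75
Walk from origin (0, 0):
  seg 1: right by d1 = 3/5 → (3/5, 0)
  seg 2: right by d5 = 5 → (28/5, 0)
  seg 3: up by d9 = 10 → (28/5, 10)
  seg 4: down by d10 = 247/12 → (28/5, -127/12)
  seg 5: left by d4 = 15 → (-47/5, -127/12)

d6 = 5
d7 = 20
d8 = 27
d9 = 10
d10 = 247/12
d11 = 9/5
d12 = -359/15
d13 = 391/75
endpoint = (-47/5, -127/12)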